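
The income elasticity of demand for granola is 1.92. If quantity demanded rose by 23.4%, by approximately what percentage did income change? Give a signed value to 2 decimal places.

12.19

%ΔQ ≈ E × %ΔI ⇒ %ΔI = %ΔQ / E = (23.4%)/(1.92) ≈ 12.19%.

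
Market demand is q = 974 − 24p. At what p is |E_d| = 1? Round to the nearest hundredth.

20.29

For linear demand q = a − bp, E = −bp/(a − bp). |E| = 1 ⇒ bp = a − bp ⇒ p = a/(2b).
p = 974/(2·24) ≈ 20.29.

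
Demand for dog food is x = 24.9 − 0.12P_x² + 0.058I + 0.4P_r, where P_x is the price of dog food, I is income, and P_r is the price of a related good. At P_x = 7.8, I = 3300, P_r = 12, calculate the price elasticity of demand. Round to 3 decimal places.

Evaluating quantity at (P_x, I, P_r) gives x = 24.9 − 0.12(7.8)² + 0.058(3300) + 0.4(12) = 24.9 − 7.3008 + 191.4 + 4.8 = 213.7992.
∂x/∂P_x = −2·0.12·P_x = -1.872, so E_p = -1.872·(7.8/213.7992) ≈ -0.068.
|E_p| < 1: demand is inelastic.

-0.068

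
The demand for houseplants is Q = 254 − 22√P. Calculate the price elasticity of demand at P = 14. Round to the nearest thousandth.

At P = 14, Q = 171.6835.
dQ/dP = −22/(2√P) = −22/(2·3.7417).
Point elasticity E = (dQ/dP)·(P/Q) = -2.9399 × 14/171.6835 ≈ -0.240.
|E| < 1, so demand is inelastic at this price.

-0.240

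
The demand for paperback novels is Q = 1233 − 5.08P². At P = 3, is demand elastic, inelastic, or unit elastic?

inelastic

At P = 3, Q = 1187.28.
dQ/dP = −2·5.08·P = −30.48.
Point elasticity E = (dQ/dP)·(P/Q) = -30.48 × 3/1187.28 ≈ -0.077.
|E| ≈ 0.077 < 1, so demand is inelastic.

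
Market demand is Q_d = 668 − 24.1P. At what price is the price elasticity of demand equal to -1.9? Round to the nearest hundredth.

18.16

Set −bP/(a − bP) = −1.9 ⇒ bP = 1.9(a − bP) ⇒ bP(1+1.9) = 1.9·a.
P = 1.9·668/(24.1·2.9) ≈ 18.16.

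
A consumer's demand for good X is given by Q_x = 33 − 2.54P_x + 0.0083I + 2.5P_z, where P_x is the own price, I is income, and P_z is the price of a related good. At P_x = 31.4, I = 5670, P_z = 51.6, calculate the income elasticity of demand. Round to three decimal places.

At the given point, Q_x = 33 − 2.54(31.4) + 0.0083(5670) + 2.5(51.6) = 33 − 79.756 + 47.061 + 129 = 129.305.
∂Q_x/∂I = +0.0083, so E_I = 0.0083·(5670/129.305) ≈ 0.364.
E_I ∈ (0,1): normal good (necessity).

0.364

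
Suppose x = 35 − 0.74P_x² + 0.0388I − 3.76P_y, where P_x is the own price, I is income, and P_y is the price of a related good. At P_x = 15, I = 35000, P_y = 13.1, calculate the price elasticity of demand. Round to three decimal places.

Evaluating quantity at (P_x, I, P_y) gives x = 35 − 0.74(15)² + 0.0388(35000) − 3.76(13.1) = 35 − 166.5 + 1358 − 49.256 = 1177.244.
∂x/∂P_x = −2·0.74·P_x = -22.2, so E_p = -22.2·(15/1177.244) ≈ -0.283.
|E_p| < 1: demand is inelastic.

-0.283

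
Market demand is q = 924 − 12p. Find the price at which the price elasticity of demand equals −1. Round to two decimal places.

For linear demand q = a − bp, E = −bp/(a − bp). |E| = 1 ⇒ bp = a − bp ⇒ p = a/(2b).
p = 924/(2·12) = 38.50.

38.50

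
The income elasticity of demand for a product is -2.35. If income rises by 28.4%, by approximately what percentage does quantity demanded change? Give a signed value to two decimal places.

%ΔQ ≈ E × %ΔI = (-2.35) × (28.4%) = -66.74%.

-66.74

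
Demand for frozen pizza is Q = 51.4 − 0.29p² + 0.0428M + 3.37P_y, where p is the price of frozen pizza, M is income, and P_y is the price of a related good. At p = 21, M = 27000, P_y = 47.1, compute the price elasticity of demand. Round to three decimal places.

-0.207

Q = 51.4 − 0.29(21)² + 0.0428(27000) + 3.37(47.1) = 51.4 − 127.89 + 1155.6 + 158.727 = 1237.837.
∂Q/∂p = −2·0.29·p = -12.18, so E_p = -12.18·(21/1237.837) ≈ -0.207.
|E_p| < 1: demand is inelastic.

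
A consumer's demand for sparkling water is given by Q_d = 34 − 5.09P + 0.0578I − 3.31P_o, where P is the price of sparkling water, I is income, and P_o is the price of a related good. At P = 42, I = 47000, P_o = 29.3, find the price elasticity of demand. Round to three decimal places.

At the given point, Q_d = 34 − 5.09(42) + 0.0578(47000) − 3.31(29.3) = 34 − 213.78 + 2716.6 − 96.983 = 2439.837.
∂Q_d/∂P = −5.09, so E_p = (−5.09)·(42/2439.837) ≈ -0.088.
|E_p| < 1: demand is inelastic.

-0.088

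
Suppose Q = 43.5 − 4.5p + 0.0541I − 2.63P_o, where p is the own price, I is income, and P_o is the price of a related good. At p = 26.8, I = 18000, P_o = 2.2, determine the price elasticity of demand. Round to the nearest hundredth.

Q = 43.5 − 4.5(26.8) + 0.0541(18000) − 2.63(2.2) = 43.5 − 120.6 + 973.8 − 5.786 = 890.914.
∂Q/∂p = −4.5, so E_p = (−4.5)·(26.8/890.914) ≈ -0.14.
|E_p| < 1: demand is inelastic.

-0.14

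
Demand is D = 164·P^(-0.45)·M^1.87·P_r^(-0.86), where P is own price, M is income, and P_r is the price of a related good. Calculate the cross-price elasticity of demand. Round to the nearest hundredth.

For a Cobb–Douglas (constant-elasticity) form D = A·P_r^α·…, the elasticity with respect to P_r equals the exponent α at every point.
Here the exponent on P_r is -0.86, so the cross-price elasticity of demand is -0.86.

-0.86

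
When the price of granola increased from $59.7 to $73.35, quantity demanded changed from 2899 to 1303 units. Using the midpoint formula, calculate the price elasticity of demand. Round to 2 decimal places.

-3.70

%ΔQ = (1303 − 2899)/[(2899 + 1303)/2] = -1596/2101 ≈ -0.7596.
%Δp = (73.35 − 59.7)/[(59.7 + 73.35)/2] = 13.65/66.525 ≈ 0.2052.
Arc elasticity E = %ΔQ/%Δp ≈ -0.7596/0.2052 ≈ -3.70.
|E| > 1: demand is elastic over this range.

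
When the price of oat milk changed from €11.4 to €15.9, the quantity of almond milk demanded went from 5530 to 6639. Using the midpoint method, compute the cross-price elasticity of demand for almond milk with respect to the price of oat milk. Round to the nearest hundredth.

%ΔQ_x = (6639 − 5530)/[(5530+6639)/2] = 1109/6084.5 ≈ 0.1823.
%ΔP_y = (15.9 − 11.4)/[(11.4+15.9)/2] ≈ 0.3297.
E_xy = 0.1823/0.3297 ≈ 0.55.
E_xy > 0, so almond milk and oat milk are substitutes.

0.55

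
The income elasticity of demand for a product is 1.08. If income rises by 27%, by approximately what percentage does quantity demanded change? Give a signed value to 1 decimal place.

%ΔQ ≈ E × %ΔI = (1.08) × (27%) ≈ 29.2%.

29.2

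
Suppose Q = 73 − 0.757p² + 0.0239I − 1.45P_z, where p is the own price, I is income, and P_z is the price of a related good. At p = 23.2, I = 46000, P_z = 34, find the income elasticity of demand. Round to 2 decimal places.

1.54

First evaluate Q: 73 − 0.757(23.2)² + 0.0239(46000) − 1.45(34) = 73 − 407.4477 + 1099.4 − 49.3 = 715.6523.
∂Q/∂I = +0.0239, so E_I = 0.0239·(46000/715.6523) ≈ 1.54.
E_I > 1: normal good (luxury).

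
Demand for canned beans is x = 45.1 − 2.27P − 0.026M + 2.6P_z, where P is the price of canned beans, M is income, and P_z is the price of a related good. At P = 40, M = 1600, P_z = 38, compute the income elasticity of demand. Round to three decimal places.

Substituting, x = 45.1 − 2.27(40) − 0.026(1600) + 2.6(38) = 45.1 − 90.8 − 41.6 + 98.8 = 11.5.
∂x/∂M = −0.026, so E_I = -0.026·(1600/11.5) ≈ -3.617.
E_I < 0: inferior good.

-3.617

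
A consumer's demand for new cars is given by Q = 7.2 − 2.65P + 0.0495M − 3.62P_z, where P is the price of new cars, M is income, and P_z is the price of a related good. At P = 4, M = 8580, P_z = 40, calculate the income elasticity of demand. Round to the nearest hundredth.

1.54

Substituting, Q = 7.2 − 2.65(4) + 0.0495(8580) − 3.62(40) = 7.2 − 10.6 + 424.71 − 144.8 = 276.51.
∂Q/∂M = +0.0495, so E_I = 0.0495·(8580/276.51) ≈ 1.54.
E_I > 1: normal good (luxury).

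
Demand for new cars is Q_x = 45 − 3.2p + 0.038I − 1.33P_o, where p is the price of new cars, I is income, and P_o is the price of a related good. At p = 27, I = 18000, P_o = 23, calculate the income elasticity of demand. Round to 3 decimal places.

1.118

Q_x = 45 − 3.2(27) + 0.038(18000) − 1.33(23) = 45 − 86.4 + 684 − 30.59 = 612.01.
∂Q_x/∂I = +0.038, so E_I = 0.038·(18000/612.01) ≈ 1.118.
E_I > 1: normal good (luxury).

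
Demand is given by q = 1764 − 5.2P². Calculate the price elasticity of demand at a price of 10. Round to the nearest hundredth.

-0.84

At P = 10, q = 1244.
dq/dP = −2·5.2·P = −104.
Point elasticity E = (dq/dP)·(P/q) = -104 × 10/1244 ≈ -0.84.
|E| < 1, so demand is inelastic at this price.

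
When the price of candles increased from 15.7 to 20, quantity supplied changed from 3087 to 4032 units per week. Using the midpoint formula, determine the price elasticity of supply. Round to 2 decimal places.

1.10

%ΔQ = (4032 − 3087)/[(3087 + 4032)/2] = 945/3559.5 ≈ 0.2655.
%Δp = (20 − 15.7)/[(15.7 + 20)/2] = 4.3/17.85 ≈ 0.2409.
Arc elasticity E = %ΔQ/%Δp ≈ 0.2655/0.2409 ≈ 1.10.
|E| > 1: supply is elastic over this range.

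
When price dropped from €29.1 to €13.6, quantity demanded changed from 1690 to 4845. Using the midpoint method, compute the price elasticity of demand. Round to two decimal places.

%ΔQ = (4845 − 1690)/[(1690 + 4845)/2] = 3155/3267.5 ≈ 0.9656.
%Δp = (13.6 − 29.1)/[(29.1 + 13.6)/2] = -15.5/21.35 ≈ -0.7260.
Arc elasticity E = %ΔQ/%Δp ≈ 0.9656/-0.7260 ≈ -1.33.
|E| > 1: demand is elastic over this range.

-1.33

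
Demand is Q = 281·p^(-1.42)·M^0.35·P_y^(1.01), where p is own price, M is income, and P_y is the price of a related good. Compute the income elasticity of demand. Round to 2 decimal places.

0.35

For a Cobb–Douglas (constant-elasticity) form Q = A·M^α·…, the elasticity with respect to M equals the exponent α at every point.
Here the exponent on M is 0.35, so the income elasticity of demand is 0.35.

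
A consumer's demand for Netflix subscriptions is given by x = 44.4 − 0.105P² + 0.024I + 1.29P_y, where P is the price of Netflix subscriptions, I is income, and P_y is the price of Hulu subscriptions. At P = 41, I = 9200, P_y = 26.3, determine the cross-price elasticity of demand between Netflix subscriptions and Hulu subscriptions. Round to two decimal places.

0.28

Substituting, x = 44.4 − 0.105(41)² + 0.024(9200) + 1.29(26.3) = 44.4 − 176.505 + 220.8 + 33.927 = 122.622.
∂x/∂P_y = +1.29, so E_xy = 1.29·(26.3/122.622) ≈ 0.28.
E_xy > 0: the goods are substitutes.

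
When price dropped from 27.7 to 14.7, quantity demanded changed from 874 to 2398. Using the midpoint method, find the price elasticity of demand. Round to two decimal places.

%ΔQ = (2398 − 874)/[(874 + 2398)/2] = 1524/1636 ≈ 0.9315.
%Δp = (14.7 − 27.7)/[(27.7 + 14.7)/2] = -13/21.2 ≈ -0.6132.
Arc elasticity E = %ΔQ/%Δp ≈ 0.9315/-0.6132 ≈ -1.52.
|E| > 1: demand is elastic over this range.

-1.52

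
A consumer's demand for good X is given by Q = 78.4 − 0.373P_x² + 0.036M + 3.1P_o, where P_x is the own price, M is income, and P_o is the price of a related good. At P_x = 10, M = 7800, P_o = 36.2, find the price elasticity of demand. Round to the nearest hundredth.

Q = 78.4 − 0.373(10)² + 0.036(7800) + 3.1(36.2) = 78.4 − 37.3 + 280.8 + 112.22 = 434.12.
∂Q/∂P_x = −2·0.373·P_x = -7.46, so E_p = -7.46·(10/434.12) ≈ -0.17.
|E_p| < 1: demand is inelastic.

-0.17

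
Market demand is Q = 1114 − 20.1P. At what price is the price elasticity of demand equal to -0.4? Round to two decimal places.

Set −bP/(a − bP) = −0.4 ⇒ bP = 0.4(a − bP) ⇒ bP(1+0.4) = 0.4·a.
P = 0.4·1114/(20.1·1.4) ≈ 15.84.

15.84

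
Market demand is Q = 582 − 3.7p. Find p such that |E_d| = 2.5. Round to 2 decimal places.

112.36

Set −bp/(a − bp) = −2.5 ⇒ bp = 2.5(a − bp) ⇒ bp(1+2.5) = 2.5·a.
p = 2.5·582/(3.7·3.5) ≈ 112.36.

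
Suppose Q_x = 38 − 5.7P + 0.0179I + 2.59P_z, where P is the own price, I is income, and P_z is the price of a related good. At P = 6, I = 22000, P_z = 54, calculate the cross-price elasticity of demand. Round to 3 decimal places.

0.260

First evaluate Q_x: 38 − 5.7(6) + 0.0179(22000) + 2.59(54) = 38 − 34.2 + 393.8 + 139.86 = 537.46.
∂Q_x/∂P_z = +2.59, so E_xy = 2.59·(54/537.46) ≈ 0.260.
E_xy > 0: the goods are substitutes.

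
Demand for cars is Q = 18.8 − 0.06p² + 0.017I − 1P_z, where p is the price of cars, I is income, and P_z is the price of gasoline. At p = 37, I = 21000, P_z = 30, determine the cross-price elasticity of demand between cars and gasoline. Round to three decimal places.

-0.114

Q = 18.8 − 0.06(37)² + 0.017(21000) − 1(30) = 18.8 − 82.14 + 357 − 30 = 263.66.
∂Q/∂P_z = −1, so E_xy = -1·(30/263.66) ≈ -0.114.
E_xy < 0: the goods are complements.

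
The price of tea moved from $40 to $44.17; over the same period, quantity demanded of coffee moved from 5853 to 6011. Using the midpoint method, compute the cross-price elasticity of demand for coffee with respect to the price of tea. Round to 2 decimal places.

%ΔQ_x = (6011 − 5853)/[(5853+6011)/2] = 158/5932 ≈ 0.0266.
%ΔP_y = (44.17 − 40)/[(40+44.17)/2] ≈ 0.0991.
E_xy = 0.0266/0.0991 ≈ 0.27.
E_xy > 0, so coffee and tea are substitutes.

0.27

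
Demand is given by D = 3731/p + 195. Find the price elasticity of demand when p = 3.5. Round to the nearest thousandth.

At p = 3.5, D = 1261.
dD/dp = −3731/p² = −304.5714.
Point elasticity E = (dD/dp)·(p/D) = -304.5714 × 3.5/1261 ≈ -0.845.
|E| < 1, so demand is inelastic at this price.

-0.845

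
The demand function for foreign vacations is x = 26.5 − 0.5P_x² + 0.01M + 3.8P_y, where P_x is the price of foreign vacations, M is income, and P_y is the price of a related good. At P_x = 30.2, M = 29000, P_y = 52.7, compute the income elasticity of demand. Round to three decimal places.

First evaluate x: 26.5 − 0.5(30.2)² + 0.01(29000) + 3.8(52.7) = 26.5 − 456.02 + 290 + 200.26 = 60.74.
∂x/∂M = +0.01, so E_I = 0.01·(29000/60.74) ≈ 4.774.
E_I > 1: normal good (luxury).

4.774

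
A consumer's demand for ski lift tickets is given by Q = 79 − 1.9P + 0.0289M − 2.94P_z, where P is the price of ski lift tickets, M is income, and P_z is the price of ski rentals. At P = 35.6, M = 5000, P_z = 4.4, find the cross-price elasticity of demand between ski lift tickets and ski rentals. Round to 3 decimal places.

-0.091

Q = 79 − 1.9(35.6) + 0.0289(5000) − 2.94(4.4) = 79 − 67.64 + 144.5 − 12.936 = 142.924.
∂Q/∂P_z = −2.94, so E_xy = -2.94·(4.4/142.924) ≈ -0.091.
E_xy < 0: the goods are complements.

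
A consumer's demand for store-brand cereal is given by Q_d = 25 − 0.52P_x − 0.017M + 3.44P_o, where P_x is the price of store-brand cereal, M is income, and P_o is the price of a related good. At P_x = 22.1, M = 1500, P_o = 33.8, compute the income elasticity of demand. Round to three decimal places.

-0.245

Q_d = 25 − 0.52(22.1) − 0.017(1500) + 3.44(33.8) = 25 − 11.492 − 25.5 + 116.272 = 104.28.
∂Q_d/∂M = −0.017, so E_I = -0.017·(1500/104.28) ≈ -0.245.
E_I < 0: inferior good.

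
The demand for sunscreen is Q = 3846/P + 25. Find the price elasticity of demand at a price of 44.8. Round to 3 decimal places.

-0.774

At P = 44.8, Q = 110.8482.
dQ/dP = −3846/P² = −1.9163.
Point elasticity E = (dQ/dP)·(P/Q) = -1.9163 × 44.8/110.8482 ≈ -0.774.
|E| < 1, so demand is inelastic at this price.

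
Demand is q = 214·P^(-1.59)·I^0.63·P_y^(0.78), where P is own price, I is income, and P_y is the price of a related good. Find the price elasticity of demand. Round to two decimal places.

For a Cobb–Douglas (constant-elasticity) form q = A·P^α·…, the elasticity with respect to P equals the exponent α at every point.
Here the exponent on P is -1.59, so the price elasticity of demand is -1.59.

-1.59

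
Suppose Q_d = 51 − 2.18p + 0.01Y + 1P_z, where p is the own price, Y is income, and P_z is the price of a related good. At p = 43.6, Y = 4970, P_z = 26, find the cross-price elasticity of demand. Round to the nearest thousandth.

0.821

Substituting, Q_d = 51 − 2.18(43.6) + 0.01(4970) + 1(26) = 51 − 95.048 + 49.7 + 26 = 31.652.
∂Q_d/∂P_z = +1, so E_xy = 1·(26/31.652) ≈ 0.821.
E_xy > 0: the goods are substitutes.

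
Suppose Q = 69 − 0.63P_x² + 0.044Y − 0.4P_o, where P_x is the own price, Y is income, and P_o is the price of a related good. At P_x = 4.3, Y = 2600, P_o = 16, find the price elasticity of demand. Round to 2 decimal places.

At the given point, Q = 69 − 0.63(4.3)² + 0.044(2600) − 0.4(16) = 69 − 11.6487 + 114.4 − 6.4 = 165.3513.
∂Q/∂P_x = −2·0.63·P_x = -5.418, so E_p = -5.418·(4.3/165.3513) ≈ -0.14.
|E_p| < 1: demand is inelastic.

-0.14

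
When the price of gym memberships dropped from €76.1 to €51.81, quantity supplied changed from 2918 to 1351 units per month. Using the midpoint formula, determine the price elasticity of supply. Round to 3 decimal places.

%ΔQ = (1351 − 2918)/[(2918 + 1351)/2] = -1567/2134.5 ≈ -0.7341.
%ΔP = (51.81 − 76.1)/[(76.1 + 51.81)/2] = -24.29/63.955 ≈ -0.3798.
Arc elasticity E = %ΔQ/%ΔP ≈ -0.7341/-0.3798 ≈ 1.933.
|E| > 1: supply is elastic over this range.

1.933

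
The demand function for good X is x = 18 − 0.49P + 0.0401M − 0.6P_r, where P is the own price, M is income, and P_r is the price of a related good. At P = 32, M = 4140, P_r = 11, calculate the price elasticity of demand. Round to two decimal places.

First evaluate x: 18 − 0.49(32) + 0.0401(4140) − 0.6(11) = 18 − 15.68 + 166.014 − 6.6 = 161.734.
∂x/∂P = −0.49, so E_p = (−0.49)·(32/161.734) ≈ -0.10.
|E_p| < 1: demand is inelastic.

-0.10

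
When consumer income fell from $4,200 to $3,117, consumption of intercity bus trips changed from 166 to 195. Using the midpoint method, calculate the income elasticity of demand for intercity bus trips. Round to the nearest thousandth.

-0.543

%ΔQ = (195 − 166)/[(166+195)/2] = 29/180.5 ≈ 0.1607.
%ΔY = (3,117 − 4,200)/[(4,200+3,117)/2] = -1083/3658.5 ≈ -0.2960.
E_I = %ΔQ/%ΔY ≈ -0.543.
E_I < 0: inferior good.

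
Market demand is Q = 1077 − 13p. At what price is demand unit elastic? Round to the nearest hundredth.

41.42

For linear demand Q = a − bp, E = −bp/(a − bp). |E| = 1 ⇒ bp = a − bp ⇒ p = a/(2b).
p = 1077/(2·13) ≈ 41.42.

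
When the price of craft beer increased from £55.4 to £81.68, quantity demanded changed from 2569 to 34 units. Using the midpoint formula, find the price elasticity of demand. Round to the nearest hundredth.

%ΔQ = (34 − 2569)/[(2569 + 34)/2] = -2535/1301.5 ≈ -1.9478.
%ΔP = (81.68 − 55.4)/[(55.4 + 81.68)/2] = 26.28/68.54 ≈ 0.3834.
Arc elasticity E = %ΔQ/%ΔP ≈ -1.9478/0.3834 ≈ -5.08.
|E| > 1: demand is elastic over this range.

-5.08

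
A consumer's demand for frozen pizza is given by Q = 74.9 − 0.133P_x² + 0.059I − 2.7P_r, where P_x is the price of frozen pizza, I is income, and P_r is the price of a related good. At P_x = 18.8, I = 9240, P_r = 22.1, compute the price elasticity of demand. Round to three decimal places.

-0.183

Substituting, Q = 74.9 − 0.133(18.8)² + 0.059(9240) − 2.7(22.1) = 74.9 − 47.0075 + 545.16 − 59.67 = 513.3825.
∂Q/∂P_x = −2·0.133·P_x = -5.0008, so E_p = -5.0008·(18.8/513.3825) ≈ -0.183.
|E_p| < 1: demand is inelastic.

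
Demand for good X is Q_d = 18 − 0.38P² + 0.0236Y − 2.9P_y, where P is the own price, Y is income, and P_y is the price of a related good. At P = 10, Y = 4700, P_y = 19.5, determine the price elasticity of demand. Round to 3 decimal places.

First evaluate Q_d: 18 − 0.38(10)² + 0.0236(4700) − 2.9(19.5) = 18 − 38 + 110.92 − 56.55 = 34.37.
∂Q_d/∂P = −2·0.38·P = -7.6, so E_p = -7.6·(10/34.37) ≈ -2.211.
|E_p| > 1: demand is elastic.

-2.211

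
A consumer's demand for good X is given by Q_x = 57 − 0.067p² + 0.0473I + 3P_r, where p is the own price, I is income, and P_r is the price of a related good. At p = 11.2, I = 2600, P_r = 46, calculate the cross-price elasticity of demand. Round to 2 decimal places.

First evaluate Q_x: 57 − 0.067(11.2)² + 0.0473(2600) + 3(46) = 57 − 8.4045 + 122.98 + 138 = 309.5755.
∂Q_x/∂P_r = +3, so E_xy = 3·(46/309.5755) ≈ 0.45.
E_xy > 0: the goods are substitutes.

0.45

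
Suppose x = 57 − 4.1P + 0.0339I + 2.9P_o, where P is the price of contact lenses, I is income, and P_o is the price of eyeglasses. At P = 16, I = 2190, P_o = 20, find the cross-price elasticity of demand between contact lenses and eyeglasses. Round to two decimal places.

0.47

x = 57 − 4.1(16) + 0.0339(2190) + 2.9(20) = 57 − 65.6 + 74.241 + 58 = 123.641.
∂x/∂P_o = +2.9, so E_xy = 2.9·(20/123.641) ≈ 0.47.
E_xy > 0: the goods are substitutes.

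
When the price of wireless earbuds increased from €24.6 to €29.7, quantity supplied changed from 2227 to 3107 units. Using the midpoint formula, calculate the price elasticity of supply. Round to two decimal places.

1.76

%ΔQ = (3107 − 2227)/[(2227 + 3107)/2] = 880/2667 ≈ 0.3300.
%Δp = (29.7 − 24.6)/[(24.6 + 29.7)/2] = 5.1/27.15 ≈ 0.1878.
Arc elasticity E = %ΔQ/%Δp ≈ 0.3300/0.1878 ≈ 1.76.
|E| > 1: supply is elastic over this range.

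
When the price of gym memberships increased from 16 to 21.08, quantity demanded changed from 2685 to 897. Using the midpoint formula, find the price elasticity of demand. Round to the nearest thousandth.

-3.643

%ΔQ = (897 − 2685)/[(2685 + 897)/2] = -1788/1791 ≈ -0.9983.
%Δp = (21.08 − 16)/[(16 + 21.08)/2] = 5.08/18.54 ≈ 0.2740.
Arc elasticity E = %ΔQ/%Δp ≈ -0.9983/0.2740 ≈ -3.643.
|E| > 1: demand is elastic over this range.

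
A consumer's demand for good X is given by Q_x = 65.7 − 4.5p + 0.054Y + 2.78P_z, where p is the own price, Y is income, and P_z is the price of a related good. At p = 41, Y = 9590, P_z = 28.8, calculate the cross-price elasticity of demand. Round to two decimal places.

Q_x = 65.7 − 4.5(41) + 0.054(9590) + 2.78(28.8) = 65.7 − 184.5 + 517.86 + 80.064 = 479.124.
∂Q_x/∂P_z = +2.78, so E_xy = 2.78·(28.8/479.124) ≈ 0.17.
E_xy > 0: the goods are substitutes.

0.17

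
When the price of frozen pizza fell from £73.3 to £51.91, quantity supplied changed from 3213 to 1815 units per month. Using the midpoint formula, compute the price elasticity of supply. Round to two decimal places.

%Δq = (1815 − 3213)/[(3213 + 1815)/2] = -1398/2514 ≈ -0.5561.
%ΔP = (51.91 − 73.3)/[(73.3 + 51.91)/2] = -21.39/62.605 ≈ -0.3417.
Arc elasticity E = %Δq/%ΔP ≈ -0.5561/-0.3417 ≈ 1.63.
|E| > 1: supply is elastic over this range.

1.63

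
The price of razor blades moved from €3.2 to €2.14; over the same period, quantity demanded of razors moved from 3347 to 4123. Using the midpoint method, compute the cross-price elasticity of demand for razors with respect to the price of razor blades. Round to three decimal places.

-0.523

%ΔQ_x = (4123 − 3347)/[(3347+4123)/2] = 776/3735 ≈ 0.2078.
%ΔP_y = (2.14 − 3.2)/[(3.2+2.14)/2] ≈ -0.3970.
E_xy = 0.2078/-0.3970 ≈ -0.523.
E_xy < 0, so razors and razor blades are complements.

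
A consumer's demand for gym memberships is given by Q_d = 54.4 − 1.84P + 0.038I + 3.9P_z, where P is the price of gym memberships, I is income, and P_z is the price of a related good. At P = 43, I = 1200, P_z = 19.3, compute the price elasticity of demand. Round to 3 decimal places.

-0.823

Evaluating quantity at (P, I, P_z) gives Q_d = 54.4 − 1.84(43) + 0.038(1200) + 3.9(19.3) = 54.4 − 79.12 + 45.6 + 75.27 = 96.15.
∂Q_d/∂P = −1.84, so E_p = (−1.84)·(43/96.15) ≈ -0.823.
|E_p| < 1: demand is inelastic.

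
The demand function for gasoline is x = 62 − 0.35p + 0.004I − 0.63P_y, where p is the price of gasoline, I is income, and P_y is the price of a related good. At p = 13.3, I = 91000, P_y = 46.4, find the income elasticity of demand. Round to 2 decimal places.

x = 62 − 0.35(13.3) + 0.004(91000) − 0.63(46.4) = 62 − 4.655 + 364 − 29.232 = 392.113.
∂x/∂I = +0.004, so E_I = 0.004·(91000/392.113) ≈ 0.93.
E_I ∈ (0,1): normal good (necessity).

0.93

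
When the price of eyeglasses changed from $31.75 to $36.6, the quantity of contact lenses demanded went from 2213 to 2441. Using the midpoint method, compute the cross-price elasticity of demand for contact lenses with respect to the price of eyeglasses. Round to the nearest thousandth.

0.690

%ΔQ_x = (2441 − 2213)/[(2213+2441)/2] = 228/2327 ≈ 0.0980.
%ΔP_y = (36.6 − 31.75)/[(31.75+36.6)/2] ≈ 0.1419.
E_xy = 0.0980/0.1419 ≈ 0.690.
E_xy > 0, so contact lenses and eyeglasses are substitutes.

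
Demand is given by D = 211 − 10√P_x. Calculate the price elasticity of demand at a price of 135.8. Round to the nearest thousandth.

-0.617

At P_x = 135.8, D = 94.4667.
dD/dP_x = −10/(2√P_x) = −10/(2·11.6533).
Point elasticity E = (dD/dP_x)·(P_x/D) = -0.4291 × 135.8/94.4667 ≈ -0.617.
|E| < 1, so demand is inelastic at this price.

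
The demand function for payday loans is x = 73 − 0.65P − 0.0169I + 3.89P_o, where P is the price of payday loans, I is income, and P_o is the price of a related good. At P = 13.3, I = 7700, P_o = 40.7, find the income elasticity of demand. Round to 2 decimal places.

First evaluate x: 73 − 0.65(13.3) − 0.0169(7700) + 3.89(40.7) = 73 − 8.645 − 130.13 + 158.323 = 92.548.
∂x/∂I = −0.0169, so E_I = -0.0169·(7700/92.548) ≈ -1.41.
E_I < 0: inferior good.

-1.41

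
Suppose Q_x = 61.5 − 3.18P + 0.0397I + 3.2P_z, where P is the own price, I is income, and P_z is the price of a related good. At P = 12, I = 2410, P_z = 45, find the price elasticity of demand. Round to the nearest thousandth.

Evaluating quantity at (P, I, P_z) gives Q_x = 61.5 − 3.18(12) + 0.0397(2410) + 3.2(45) = 61.5 − 38.16 + 95.677 + 144 = 263.017.
∂Q_x/∂P = −3.18, so E_p = (−3.18)·(12/263.017) ≈ -0.145.
|E_p| < 1: demand is inelastic.

-0.145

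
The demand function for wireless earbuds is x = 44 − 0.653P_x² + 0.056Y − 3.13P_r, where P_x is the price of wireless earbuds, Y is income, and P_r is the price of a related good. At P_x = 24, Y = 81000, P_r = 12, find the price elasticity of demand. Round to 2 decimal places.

First evaluate x: 44 − 0.653(24)² + 0.056(81000) − 3.13(12) = 44 − 376.128 + 4536 − 37.56 = 4166.312.
∂x/∂P_x = −2·0.653·P_x = -31.344, so E_p = -31.344·(24/4166.312) ≈ -0.18.
|E_p| < 1: demand is inelastic.

-0.18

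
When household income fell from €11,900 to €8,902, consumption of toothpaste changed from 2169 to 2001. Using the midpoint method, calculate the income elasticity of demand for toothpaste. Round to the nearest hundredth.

0.28

%ΔQ = (2001 − 2169)/[(2169+2001)/2] = -168/2085 ≈ -0.0806.
%ΔI = (8,902 − 11,900)/[(11,900+8,902)/2] = -2998/10401 ≈ -0.2882.
E_I = %ΔQ/%ΔI ≈ 0.28.
E_I ∈ (0,1): normal good (necessity).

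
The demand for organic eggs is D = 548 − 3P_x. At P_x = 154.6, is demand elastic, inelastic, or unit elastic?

At P_x = 154.6, D = 84.2.
dD/dP_x = −3.
Point elasticity E = (dD/dP_x)·(P_x/D) = -3 × 154.6/84.2 ≈ -5.508.
|E| ≈ 5.508 > 1, so demand is elastic.

elastic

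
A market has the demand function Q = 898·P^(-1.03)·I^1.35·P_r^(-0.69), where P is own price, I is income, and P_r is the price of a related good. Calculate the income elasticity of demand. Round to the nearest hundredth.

1.35

For a Cobb–Douglas (constant-elasticity) form Q = A·I^α·…, the elasticity with respect to I equals the exponent α at every point.
Here the exponent on I is 1.35, so the income elasticity of demand is 1.35.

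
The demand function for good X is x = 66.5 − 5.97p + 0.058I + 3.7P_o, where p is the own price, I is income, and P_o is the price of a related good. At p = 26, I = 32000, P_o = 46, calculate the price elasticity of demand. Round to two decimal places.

At the given point, x = 66.5 − 5.97(26) + 0.058(32000) + 3.7(46) = 66.5 − 155.22 + 1856 + 170.2 = 1937.48.
∂x/∂p = −5.97, so E_p = (−5.97)·(26/1937.48) ≈ -0.08.
|E_p| < 1: demand is inelastic.

-0.08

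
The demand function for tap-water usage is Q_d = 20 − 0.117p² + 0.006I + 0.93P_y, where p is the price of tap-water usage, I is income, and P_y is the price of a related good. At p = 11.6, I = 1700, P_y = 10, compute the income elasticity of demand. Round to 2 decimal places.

0.43

Substituting, Q_d = 20 − 0.117(11.6)² + 0.006(1700) + 0.93(10) = 20 − 15.7435 + 10.2 + 9.3 = 23.7565.
∂Q_d/∂I = +0.006, so E_I = 0.006·(1700/23.7565) ≈ 0.43.
E_I ∈ (0,1): normal good (necessity).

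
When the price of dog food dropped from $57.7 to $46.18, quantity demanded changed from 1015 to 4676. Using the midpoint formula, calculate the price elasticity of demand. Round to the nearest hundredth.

-5.80

%Δq = (4676 − 1015)/[(1015 + 4676)/2] = 3661/2845.5 ≈ 1.2866.
%Δp = (46.18 − 57.7)/[(57.7 + 46.18)/2] = -11.52/51.94 ≈ -0.2218.
Arc elasticity E = %Δq/%Δp ≈ 1.2866/-0.2218 ≈ -5.80.
|E| > 1: demand is elastic over this range.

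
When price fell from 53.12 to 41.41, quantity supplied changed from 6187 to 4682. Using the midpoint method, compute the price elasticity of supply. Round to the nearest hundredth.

%Δq = (4682 − 6187)/[(6187 + 4682)/2] = -1505/5434.5 ≈ -0.2769.
%ΔP = (41.41 − 53.12)/[(53.12 + 41.41)/2] = -11.71/47.265 ≈ -0.2478.
Arc elasticity E = %Δq/%ΔP ≈ -0.2769/-0.2478 ≈ 1.12.
|E| > 1: supply is elastic over this range.

1.12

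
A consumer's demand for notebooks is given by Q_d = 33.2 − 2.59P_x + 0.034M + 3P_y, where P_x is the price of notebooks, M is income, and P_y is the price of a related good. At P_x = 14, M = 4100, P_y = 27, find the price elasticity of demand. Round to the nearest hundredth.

-0.17

First evaluate Q_d: 33.2 − 2.59(14) + 0.034(4100) + 3(27) = 33.2 − 36.26 + 139.4 + 81 = 217.34.
∂Q_d/∂P_x = −2.59, so E_p = (−2.59)·(14/217.34) ≈ -0.17.
|E_p| < 1: demand is inelastic.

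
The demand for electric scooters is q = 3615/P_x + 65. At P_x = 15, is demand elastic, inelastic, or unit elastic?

inelastic

At P_x = 15, q = 306.
dq/dP_x = −3615/P_x² = −16.0667.
Point elasticity E = (dq/dP_x)·(P_x/q) = -16.0667 × 15/306 ≈ -0.788.
|E| ≈ 0.788 < 1, so demand is inelastic.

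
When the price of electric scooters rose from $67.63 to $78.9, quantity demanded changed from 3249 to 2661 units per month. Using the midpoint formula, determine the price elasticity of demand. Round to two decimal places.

-1.29

%ΔQ = (2661 − 3249)/[(3249 + 2661)/2] = -588/2955 ≈ -0.1990.
%Δp = (78.9 − 67.63)/[(67.63 + 78.9)/2] = 11.27/73.265 ≈ 0.1538.
Arc elasticity E = %ΔQ/%Δp ≈ -0.1990/0.1538 ≈ -1.29.
|E| > 1: demand is elastic over this range.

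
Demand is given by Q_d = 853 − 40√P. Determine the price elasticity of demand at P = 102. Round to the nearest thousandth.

-0.450

At P = 102, Q_d = 449.0198.
dQ_d/dP = −40/(2√P) = −40/(2·10.0995).
Point elasticity E = (dQ_d/dP)·(P/Q_d) = -1.9803 × 102/449.0198 ≈ -0.450.
|E| < 1, so demand is inelastic at this price.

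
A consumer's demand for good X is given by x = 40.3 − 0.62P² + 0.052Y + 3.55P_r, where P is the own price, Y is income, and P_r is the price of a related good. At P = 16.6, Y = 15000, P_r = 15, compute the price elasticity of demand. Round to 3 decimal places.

First evaluate x: 40.3 − 0.62(16.6)² + 0.052(15000) + 3.55(15) = 40.3 − 170.8472 + 780 + 53.25 = 702.7028.
∂x/∂P = −2·0.62·P = -20.584, so E_p = -20.584·(16.6/702.7028) ≈ -0.486.
|E_p| < 1: demand is inelastic.

-0.486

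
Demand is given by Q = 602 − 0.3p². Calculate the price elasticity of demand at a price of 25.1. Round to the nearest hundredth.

At p = 25.1, Q = 412.997.
dQ/dp = −2·0.3·p = −15.06.
Point elasticity E = (dQ/dp)·(p/Q) = -15.06 × 25.1/412.997 ≈ -0.92.
|E| < 1, so demand is inelastic at this price.

-0.92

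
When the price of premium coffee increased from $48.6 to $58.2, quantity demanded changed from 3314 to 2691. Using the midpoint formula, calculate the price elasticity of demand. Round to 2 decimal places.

-1.15

%Δq = (2691 − 3314)/[(3314 + 2691)/2] = -623/3002.5 ≈ -0.2075.
%Δp = (58.2 − 48.6)/[(48.6 + 58.2)/2] = 9.6/53.4 ≈ 0.1798.
Arc elasticity E = %Δq/%Δp ≈ -0.2075/0.1798 ≈ -1.15.
|E| > 1: demand is elastic over this range.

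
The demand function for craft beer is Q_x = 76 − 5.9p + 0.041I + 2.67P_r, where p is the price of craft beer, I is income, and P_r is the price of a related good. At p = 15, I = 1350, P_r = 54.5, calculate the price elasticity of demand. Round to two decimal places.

-0.47

At the given point, Q_x = 76 − 5.9(15) + 0.041(1350) + 2.67(54.5) = 76 − 88.5 + 55.35 + 145.515 = 188.365.
∂Q_x/∂p = −5.9, so E_p = (−5.9)·(15/188.365) ≈ -0.47.
|E_p| < 1: demand is inelastic.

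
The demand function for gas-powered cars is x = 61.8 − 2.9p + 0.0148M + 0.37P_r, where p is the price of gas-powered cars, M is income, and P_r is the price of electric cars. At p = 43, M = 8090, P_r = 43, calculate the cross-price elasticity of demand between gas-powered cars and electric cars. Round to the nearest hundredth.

Evaluating quantity at (p, M, P_r) gives x = 61.8 − 2.9(43) + 0.0148(8090) + 0.37(43) = 61.8 − 124.7 + 119.732 + 15.91 = 72.742.
∂x/∂P_r = +0.37, so E_xy = 0.37·(43/72.742) ≈ 0.22.
E_xy > 0: the goods are substitutes.

0.22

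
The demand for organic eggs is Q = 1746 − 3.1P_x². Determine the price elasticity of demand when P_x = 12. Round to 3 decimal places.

-0.687

At P_x = 12, Q = 1299.6.
dQ/dP_x = −2·3.1·P_x = −74.4.
Point elasticity E = (dQ/dP_x)·(P_x/Q) = -74.4 × 12/1299.6 ≈ -0.687.
|E| < 1, so demand is inelastic at this price.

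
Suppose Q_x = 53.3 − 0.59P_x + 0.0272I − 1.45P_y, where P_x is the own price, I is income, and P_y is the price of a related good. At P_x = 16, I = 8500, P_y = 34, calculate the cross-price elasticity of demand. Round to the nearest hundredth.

-0.22

Q_x = 53.3 − 0.59(16) + 0.0272(8500) − 1.45(34) = 53.3 − 9.44 + 231.2 − 49.3 = 225.76.
∂Q_x/∂P_y = −1.45, so E_xy = -1.45·(34/225.76) ≈ -0.22.
E_xy < 0: the goods are complements.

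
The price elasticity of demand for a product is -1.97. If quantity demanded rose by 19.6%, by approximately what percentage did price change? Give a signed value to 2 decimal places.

-9.95

%ΔQ ≈ E × %ΔP ⇒ %ΔP = %ΔQ / E = (19.6%)/(-1.97) ≈ -9.95%.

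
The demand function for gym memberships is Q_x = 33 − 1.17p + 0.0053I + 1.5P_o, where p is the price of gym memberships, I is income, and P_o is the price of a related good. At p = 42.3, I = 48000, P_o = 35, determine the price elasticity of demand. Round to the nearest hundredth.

Q_x = 33 − 1.17(42.3) + 0.0053(48000) + 1.5(35) = 33 − 49.491 + 254.4 + 52.5 = 290.409.
∂Q_x/∂p = −1.17, so E_p = (−1.17)·(42.3/290.409) ≈ -0.17.
|E_p| < 1: demand is inelastic.

-0.17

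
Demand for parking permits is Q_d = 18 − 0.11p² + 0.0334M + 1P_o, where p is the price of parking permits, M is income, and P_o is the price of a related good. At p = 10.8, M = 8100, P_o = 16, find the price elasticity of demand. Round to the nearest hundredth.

At the given point, Q_d = 18 − 0.11(10.8)² + 0.0334(8100) + 1(16) = 18 − 12.8304 + 270.54 + 16 = 291.7096.
∂Q_d/∂p = −2·0.11·p = -2.376, so E_p = -2.376·(10.8/291.7096) ≈ -0.09.
|E_p| < 1: demand is inelastic.

-0.09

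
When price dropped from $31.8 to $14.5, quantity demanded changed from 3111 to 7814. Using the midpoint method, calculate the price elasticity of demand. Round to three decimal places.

-1.152

%ΔQ = (7814 − 3111)/[(3111 + 7814)/2] = 4703/5462.5 ≈ 0.8610.
%ΔP = (14.5 − 31.8)/[(31.8 + 14.5)/2] = -17.3/23.15 ≈ -0.7473.
Arc elasticity E = %ΔQ/%ΔP ≈ 0.8610/-0.7473 ≈ -1.152.
|E| > 1: demand is elastic over this range.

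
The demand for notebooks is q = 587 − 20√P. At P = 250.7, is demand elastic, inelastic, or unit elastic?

inelastic

At P = 250.7, q = 270.3298.
dq/dP = −20/(2√P) = −20/(2·15.8335).
Point elasticity E = (dq/dP)·(P/q) = -0.6316 × 250.7/270.3298 ≈ -0.586.
|E| ≈ 0.586 < 1, so demand is inelastic.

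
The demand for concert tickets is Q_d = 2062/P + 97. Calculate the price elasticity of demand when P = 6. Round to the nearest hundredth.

-0.78

At P = 6, Q_d = 440.6667.
dQ_d/dP = −2062/P² = −57.2778.
Point elasticity E = (dQ_d/dP)·(P/Q_d) = -57.2778 × 6/440.6667 ≈ -0.78.
|E| < 1, so demand is inelastic at this price.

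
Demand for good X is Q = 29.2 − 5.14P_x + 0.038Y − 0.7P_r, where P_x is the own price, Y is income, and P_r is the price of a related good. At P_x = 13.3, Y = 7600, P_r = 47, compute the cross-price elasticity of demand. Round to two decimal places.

-0.15

Substituting, Q = 29.2 − 5.14(13.3) + 0.038(7600) − 0.7(47) = 29.2 − 68.362 + 288.8 − 32.9 = 216.738.
∂Q/∂P_r = −0.7, so E_xy = -0.7·(47/216.738) ≈ -0.15.
E_xy < 0: the goods are complements.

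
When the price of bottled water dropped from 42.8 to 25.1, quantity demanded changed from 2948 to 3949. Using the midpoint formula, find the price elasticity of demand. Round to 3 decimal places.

%Δq = (3949 − 2948)/[(2948 + 3949)/2] = 1001/3448.5 ≈ 0.2903.
%Δp = (25.1 − 42.8)/[(42.8 + 25.1)/2] = -17.7/33.95 ≈ -0.5214.
Arc elasticity E = %Δq/%Δp ≈ 0.2903/-0.5214 ≈ -0.557.
|E| < 1: demand is inelastic over this range.

-0.557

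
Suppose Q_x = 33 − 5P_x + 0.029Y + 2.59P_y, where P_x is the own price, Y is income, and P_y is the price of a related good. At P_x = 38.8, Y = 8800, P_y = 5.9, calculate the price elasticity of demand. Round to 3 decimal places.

-1.772

At the given point, Q_x = 33 − 5(38.8) + 0.029(8800) + 2.59(5.9) = 33 − 194 + 255.2 + 15.281 = 109.481.
∂Q_x/∂P_x = −5, so E_p = (−5)·(38.8/109.481) ≈ -1.772.
|E_p| > 1: demand is elastic.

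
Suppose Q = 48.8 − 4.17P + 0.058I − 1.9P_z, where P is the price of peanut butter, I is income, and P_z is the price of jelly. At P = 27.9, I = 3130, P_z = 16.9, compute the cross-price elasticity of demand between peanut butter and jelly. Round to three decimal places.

At the given point, Q = 48.8 − 4.17(27.9) + 0.058(3130) − 1.9(16.9) = 48.8 − 116.343 + 181.54 − 32.11 = 81.887.
∂Q/∂P_z = −1.9, so E_xy = -1.9·(16.9/81.887) ≈ -0.392.
E_xy < 0: the goods are complements.

-0.392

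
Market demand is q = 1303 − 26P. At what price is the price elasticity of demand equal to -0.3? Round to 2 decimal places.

Set −bP/(a − bP) = −0.3 ⇒ bP = 0.3(a − bP) ⇒ bP(1+0.3) = 0.3·a.
P = 0.3·1303/(26·1.3) ≈ 11.57.

11.57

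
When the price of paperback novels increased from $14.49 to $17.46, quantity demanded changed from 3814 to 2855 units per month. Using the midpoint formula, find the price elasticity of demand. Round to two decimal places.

%ΔQ = (2855 − 3814)/[(3814 + 2855)/2] = -959/3334.5 ≈ -0.2876.
%ΔP = (17.46 − 14.49)/[(14.49 + 17.46)/2] = 2.97/15.975 ≈ 0.1859.
Arc elasticity E = %ΔQ/%ΔP ≈ -0.2876/0.1859 ≈ -1.55.
|E| > 1: demand is elastic over this range.

-1.55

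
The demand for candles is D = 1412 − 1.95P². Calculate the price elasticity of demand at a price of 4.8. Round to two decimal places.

At P = 4.8, D = 1367.072.
dD/dP = −2·1.95·P = −18.72.
Point elasticity E = (dD/dP)·(P/D) = -18.72 × 4.8/1367.072 ≈ -0.07.
|E| < 1, so demand is inelastic at this price.

-0.07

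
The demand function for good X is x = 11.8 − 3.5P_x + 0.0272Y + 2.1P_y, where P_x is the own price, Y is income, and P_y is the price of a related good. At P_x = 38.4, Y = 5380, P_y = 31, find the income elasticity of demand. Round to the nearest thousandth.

1.647

x = 11.8 − 3.5(38.4) + 0.0272(5380) + 2.1(31) = 11.8 − 134.4 + 146.336 + 65.1 = 88.836.
∂x/∂Y = +0.0272, so E_I = 0.0272·(5380/88.836) ≈ 1.647.
E_I > 1: normal good (luxury).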